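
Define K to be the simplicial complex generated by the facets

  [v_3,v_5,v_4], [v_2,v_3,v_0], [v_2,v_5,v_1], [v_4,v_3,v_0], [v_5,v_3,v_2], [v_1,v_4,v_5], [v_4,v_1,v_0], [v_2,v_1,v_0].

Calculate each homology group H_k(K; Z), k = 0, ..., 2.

H_0 ≅ Z,  H_1 = 0,  H_2 ≅ Z.

Order the vertices as v_0 < v_1 < v_2 < v_3 < v_4 < v_5. Listing each simplex with vertices in this order, K has dimension 2 with simplices:

  0-simplices (6): [v_0], [v_1], [v_2], [v_3], [v_4], [v_5]
  1-simplices (12): [v_0,v_1], [v_0,v_2], [v_0,v_3], [v_0,v_4], [v_1,v_2], [v_1,v_4], [v_1,v_5], [v_2,v_3], [v_2,v_5], [v_3,v_4], [v_3,v_5], [v_4,v_5]
  2-simplices (8): [v_0,v_1,v_2], [v_0,v_1,v_4], [v_0,v_2,v_3], [v_0,v_3,v_4], [v_1,v_2,v_5], [v_1,v_4,v_5], [v_2,v_3,v_5], [v_3,v_4,v_5]

so the chain groups are C_0 ≅ Z^6, C_1 ≅ Z^12, C_2 ≅ Z^8.

The boundary map ∂_1: C_1 → C_0 maps an edge to its endpoints' difference, ∂[p,q] = q − p. For instance
  ∂[v_3,v_5] = [v_5] − [v_3].
The resulting 6×12 matrix has rank 5, and its Smith normal form has invariant factors (1,1,1,1,1).

The boundary map ∂_2: C_2 → C_1 sends each 2-simplex [p,q,r] to [q,r] − [p,r] + [p,q]. For instance
  ∂[v_0,v_2,v_3] = [v_2,v_3] − [v_0,v_3] + [v_0,v_2],
  ∂[v_0,v_1,v_4] = [v_1,v_4] − [v_0,v_4] + [v_0,v_1].
As a 12×8 matrix over Z this has rank 7, with invariant factors (1,1,1,1,1,1,1).

Now H_k = ker ∂_k / im ∂_{k+1}, so:

  H_0: rank C_0 − rank ∂_1 = 6 − 5 = 1, and the invariant factors of ∂_1 are all 1, so H_0 = Z.
  H_1: rank ker ∂_1 − rank ∂_2 = (12 − 5) − 7 = 0, and the invariant factors of ∂_2 are all 1, so H_1 = 0.
  H_2: rank ker ∂_2 − rank ∂_3 = (8 − 7) − 0 = 1, and there is no ∂_3, so H_2 = Z.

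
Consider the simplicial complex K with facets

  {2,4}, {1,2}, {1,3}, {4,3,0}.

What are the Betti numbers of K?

We work with the vertex ordering 0 < 1 < 2 < 3 < 4. The simplices of K, each written with vertices in increasing order, are:

  0-simplices (5): [0], [1], [2], [3], [4]
  1-simplices (6): [0,3], [0,4], [1,2], [1,3], [2,4], [3,4]
  2-simplices (1): [0,3,4]

giving chain groups C_0 ≅ Z^5, C_1 ≅ Z^6, C_2 ≅ Z^1.

∂_1: C_1 → C_0 sends each edge [p,q] (with p < q) to q − p.
The resulting 5×6 matrix has rank 4, and its Smith normal form has invariant factors (1,1,1,1).

The boundary map ∂_2: C_2 → C_1 maps a triangle to the signed sum of its edges. For instance
  ∂[0,3,4] = [3,4] − [0,4] + [0,3].
As a 6×1 matrix over Z this has rank 1, with invariant factors (1).

Computing H_k = (kernel of ∂_k) / (image of ∂_{k+1}):

  H_0: rank C_0 − rank ∂_1 = 5 − 4 = 1, and the invariant factors of ∂_1 are all 1, so H_0 = Z.
  H_1: rank ker ∂_1 − rank ∂_2 = (6 − 4) − 1 = 1, and the invariant factors of ∂_2 are all 1, so H_1 = Z.
  H_2: rank ker ∂_2 − rank ∂_3 = (1 − 1) − 0 = 0, and there is no ∂_3, so H_2 = 0.

As a check, the Euler characteristic is 5 − 6 + 1 = 0, which agrees with 1 − 1 + 0 = 0.

Hence the Betti numbers are b_0 = 1, b_1 = 1, b_2 = 0.

b_0 = 1, b_1 = 1, b_2 = 0.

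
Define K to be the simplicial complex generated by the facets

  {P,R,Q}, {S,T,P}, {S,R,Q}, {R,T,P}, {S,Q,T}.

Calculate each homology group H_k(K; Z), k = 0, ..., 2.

H_0 ≅ Z,  H_1 ≅ Z,  H_2 = 0.

K has 5 vertices, 10 edges, 5 triangles.
rank ∂_0 = 0, rank ∂_1 = 4 ⇒ b_0 = 5 − 0 − 4 = 1; all invariant factors of ∂_1 are 1 so no torsion. So H_0 ≅ Z.
rank ∂_1 = 4, rank ∂_2 = 5 ⇒ b_1 = 10 − 4 − 5 = 1; all invariant factors of ∂_2 are 1 so no torsion. So H_1 ≅ Z.
rank ∂_2 = 5, rank ∂_3 = 0 ⇒ b_2 = 5 − 5 − 0 = 0. So H_2 ≅ 0.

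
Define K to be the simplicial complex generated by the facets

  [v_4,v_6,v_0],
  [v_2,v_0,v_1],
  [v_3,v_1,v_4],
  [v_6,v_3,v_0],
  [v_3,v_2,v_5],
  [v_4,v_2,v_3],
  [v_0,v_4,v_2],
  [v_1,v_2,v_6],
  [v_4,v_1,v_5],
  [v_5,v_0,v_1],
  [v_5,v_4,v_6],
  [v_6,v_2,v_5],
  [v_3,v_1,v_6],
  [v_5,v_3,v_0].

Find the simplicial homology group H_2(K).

Take the total order v_0 < v_1 < v_2 < v_3 < v_4 < v_5 < v_6 on the vertex set. Then K (dimension 2) consists of the simplices:

  0-simplices (7): [v_0], [v_1], [v_2], [v_3], [v_4], [v_5], [v_6]
  1-simplices (21): (21 of them)
  2-simplices (14): (14 of them)

Hence C_0 ≅ Z^7, C_1 ≅ Z^21, C_2 ≅ Z^14.

The boundary map ∂_1: C_1 → C_0 is given by ∂[p,q] = [q] − [p].
This gives a 7×21 integer matrix of rank 6; reducing to Smith normal form yields diagonal entries (1,1,1,1,1,1).

∂_2: C_2 → C_1 sends each 2-simplex [p,q,r] to [q,r] − [p,r] + [p,q]. For instance
  ∂[v_0,v_4,v_6] = [v_4,v_6] − [v_0,v_6] + [v_0,v_4],
  ∂[v_0,v_1,v_2] = [v_1,v_2] − [v_0,v_2] + [v_0,v_1].
This gives a 21×14 integer matrix of rank 13; reducing to Smith normal form yields diagonal entries (1,1,1,1,1,1,1,1,1,1,1,1,1).

Now H_k = ker ∂_k / im ∂_{k+1}, so:

  H_2: rank ker ∂_2 − rank ∂_3 = (14 − 13) − 0 = 1, and there is no ∂_3, so H_2 ≅ Z.

H_2 = Z.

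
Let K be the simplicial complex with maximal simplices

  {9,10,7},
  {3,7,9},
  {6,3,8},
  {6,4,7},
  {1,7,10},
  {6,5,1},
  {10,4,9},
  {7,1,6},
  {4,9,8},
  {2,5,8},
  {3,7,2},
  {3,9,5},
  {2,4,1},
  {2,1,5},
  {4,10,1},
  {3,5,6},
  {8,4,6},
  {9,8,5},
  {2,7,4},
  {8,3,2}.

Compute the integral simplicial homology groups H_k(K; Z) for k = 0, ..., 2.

Order the vertices as 1 < 2 < 3 < 4 < 5 < 6 < 7 < 8 < 9 < 10. Listing each simplex with vertices in this order, K has dimension 2 with simplices:

  0-simplices (10): [1], [2], [3], [4], [5], [6], [7], [8], [9], [10]
  1-simplices (30): (30 of them)
  2-simplices (20): (20 of them)

giving chain groups C_0 ≅ Z^10, C_1 ≅ Z^30, C_2 ≅ Z^20.

∂_1: C_1 → C_0 maps an edge to its endpoints' difference, ∂[p,q] = q − p. For instance
  ∂[5,9] = [9] − [5].
This gives a 10×30 integer matrix of rank 9; reducing to Smith normal form yields diagonal entries (1,1,1,1,1,1,1,1,1).

The boundary map ∂_2: C_2 → C_1 acts by ∂[p,q,r] = [q,r] − [p,r] + [p,q]. For instance
  ∂[4,9,10] = [9,10] − [4,10] + [4,9],
  ∂[1,4,10] = [4,10] − [1,10] + [1,4].
The 30×20 boundary matrix has rank 20 and Smith normal form diag(1,1,1,1,1,1,1,1,1,1,1,1,1,1,1,1,1,1,1,2).

Computing H_k = (kernel of ∂_k) / (image of ∂_{k+1}):

  H_0: rank C_0 − rank ∂_1 = 10 − 9 = 1, and the invariant factors of ∂_1 are all 1, so H_0 ≅ Z.
  H_1: rank ker ∂_1 − rank ∂_2 = (30 − 9) − 20 = 1, and ∂_2 has invariant factor 2 > 1, so H_1 ≅ Z ⊕ Z/2Z.
  H_2: rank ker ∂_2 − rank ∂_3 = (20 − 20) − 0 = 0, and there is no ∂_3, so H_2 ≅ 0.

H_0 ≅ Z,  H_1 ≅ Z ⊕ Z/2Z,  H_2 = 0.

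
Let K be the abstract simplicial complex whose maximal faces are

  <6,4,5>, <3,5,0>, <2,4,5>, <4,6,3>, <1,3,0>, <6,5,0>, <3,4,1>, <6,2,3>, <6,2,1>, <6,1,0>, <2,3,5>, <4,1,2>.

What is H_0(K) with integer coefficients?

Fix the vertex order 0 < 1 < 2 < 3 < 4 < 5 < 6 and write every simplex with vertices in increasing order. Then dim K = 2 and the simplices of K are:

  0-simplices (7): [0], [1], [2], [3], [4], [5], [6]
  1-simplices (18): [0,1], [0,3], [0,5], [0,6], [1,2], [1,3], [1,4], [1,6], [2,3], [2,4], [2,5], [2,6], [3,4], [3,5], [3,6], [4,5], [4,6], [5,6]
  2-simplices (12): [0,1,3], [0,1,6], [0,3,5], [0,5,6], [1,2,4], [1,2,6], [1,3,4], [2,3,5], [2,3,6], [2,4,5], [3,4,6], [4,5,6]

giving chain groups C_0 ≅ Z^7, C_1 ≅ Z^18, C_2 ≅ Z^12.

The boundary map ∂_1: C_1 → C_0 maps an edge to its endpoints' difference, ∂[p,q] = q − p.
The resulting 7×18 matrix has rank 6, and its Smith normal form has invariant factors (1,1,1,1,1,1).

Boundary ∂_2: C_2 → C_1 sends each 2-simplex [p,q,r] to [q,r] − [p,r] + [p,q]. For instance
  ∂[2,3,5] = [3,5] − [2,5] + [2,3],
  ∂[2,4,5] = [4,5] − [2,5] + [2,4].
This gives a 18×12 integer matrix of rank 12; reducing to Smith normal form yields diagonal entries (1,1,1,1,1,1,1,1,1,1,1,2).

From H_k ≅ ker(∂_k) / im(∂_{k+1}) we obtain:

  H_0: rank C_0 − rank ∂_1 = 7 − 6 = 1, and the invariant factors of ∂_1 are all 1, so H_0 ≅ Z.

(K is a triangulation of the real projective plane RP^2.)

H_0 = Z.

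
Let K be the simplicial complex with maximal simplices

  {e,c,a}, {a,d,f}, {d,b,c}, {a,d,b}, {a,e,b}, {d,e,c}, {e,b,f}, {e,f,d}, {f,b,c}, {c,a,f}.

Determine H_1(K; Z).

H_1 = Z/2Z.

Order the vertices as a < b < c < d < e < f. Listing each simplex with vertices in this order, K has dimension 2 with simplices:

  0-simplices (6): a, b, c, d, e, f
  1-simplices (15): ab, ac, ad, ae, af, bc, bd, be, bf, cd, ce, cf, de, df, ef
  2-simplices (10): abd, abe, ace, acf, adf, bcd, bcf, bef, cde, def

giving chain groups C_0 ≅ Z^6, C_1 ≅ Z^15, C_2 ≅ Z^10.

∂_1: C_1 → C_0 is given by ∂[p,q] = [q] − [p]. For instance
  ∂bd = d − b.
The resulting 6×15 matrix has rank 5, and its Smith normal form has invariant factors (1,1,1,1,1).

Boundary ∂_2: C_2 → C_1 sends each 2-simplex [p,q,r] to [q,r] − [p,r] + [p,q]. For instance
  ∂abe = be − ae + ab,
  ∂acf = cf − af + ac.
The resulting 15×10 matrix has rank 10, and its Smith normal form has invariant factors (1,1,1,1,1,1,1,1,1,2).

From H_k ≅ ker(∂_k) / im(∂_{k+1}) we obtain:

  H_1: rank ker ∂_1 − rank ∂_2 = (15 − 5) − 10 = 0, and ∂_2 has invariant factor 2 > 1, so H_1 ≅ Z/2Z.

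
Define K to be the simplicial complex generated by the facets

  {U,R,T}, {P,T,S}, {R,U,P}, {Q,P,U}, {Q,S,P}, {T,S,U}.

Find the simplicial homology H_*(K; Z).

Order the vertices as P < Q < R < S < T < U. Listing each simplex with vertices in this order, K has dimension 2 with simplices:

  0-simplices (6): P, Q, R, S, T, U
  1-simplices (12): PQ, PR, PS, PT, PU, QS, QU, RT, RU, ST, SU, TU
  2-simplices (6): PQS, PQU, PRU, PST, RTU, STU

giving chain groups C_0 ≅ Z^6, C_1 ≅ Z^12, C_2 ≅ Z^6.

Boundary ∂_1: C_1 → C_0 sends each edge [p,q] (with p < q) to q − p.
The 6×12 boundary matrix has rank 5 and Smith normal form diag(1,1,1,1,1).

The boundary map ∂_2: C_2 → C_1 maps a triangle to the signed sum of its edges. For instance
  ∂PQU = QU − PU + PQ,
  ∂STU = TU − SU + ST.
The resulting 12×6 matrix has rank 6, and its Smith normal form has invariant factors (1,1,1,1,1,1).

Computing H_k = (kernel of ∂_k) / (image of ∂_{k+1}):

  H_0: rank C_0 − rank ∂_1 = 6 − 5 = 1, and the invariant factors of ∂_1 are all 1, so H_0 ≅ Z.
  H_1: rank ker ∂_1 − rank ∂_2 = (12 − 5) − 6 = 1, and the invariant factors of ∂_2 are all 1, so H_1 ≅ Z.
  H_2: rank ker ∂_2 − rank ∂_3 = (6 − 6) − 0 = 0, and there is no ∂_3, so H_2 ≅ 0.

H_0 ≅ Z,  H_1 ≅ Z,  H_2 = 0.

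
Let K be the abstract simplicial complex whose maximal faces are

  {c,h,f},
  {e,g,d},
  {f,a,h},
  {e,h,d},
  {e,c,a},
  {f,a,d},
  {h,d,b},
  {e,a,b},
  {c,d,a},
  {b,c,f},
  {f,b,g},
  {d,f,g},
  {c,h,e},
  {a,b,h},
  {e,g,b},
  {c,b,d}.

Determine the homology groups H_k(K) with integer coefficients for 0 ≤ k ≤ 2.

H_0 = Z,  H_1 = Z^2,  H_2 = Z.

We work with the vertex ordering a < b < c < d < e < f < g < h. The simplices of K, each written with vertices in increasing order, are:

  0-simplices (8): a, b, c, d, e, f, g, h
  1-simplices (24): ab, ac, ad, ae, af, ah, bc, bd, be, bf, bg, bh, cd, ce, cf, ch, de, df, dg, dh, eg, eh, fg, fh
  2-simplices (16): abe, abh, acd, ace, adf, afh, bcd, bcf, bdh, beg, bfg, ceh, cfh, deg, deh, dfg

so the chain groups are C_0 ≅ Z^8, C_1 ≅ Z^24, C_2 ≅ Z^16.

The boundary map ∂_1: C_1 → C_0 maps an edge to its endpoints' difference, ∂[p,q] = q − p. For instance
  ∂bf = f − b.
The resulting 8×24 matrix has rank 7, and its Smith normal form has invariant factors (1,1,1,1,1,1,1).

The boundary map ∂_2: C_2 → C_1 acts by ∂[p,q,r] = [q,r] − [p,r] + [p,q]. For instance
  ∂abh = bh − ah + ab,
  ∂ace = ce − ae + ac.
This gives a 24×16 integer matrix of rank 15; reducing to Smith normal form yields diagonal entries (1,1,1,1,1,1,1,1,1,1,1,1,1,1,1).

Now H_k = ker ∂_k / im ∂_{k+1}, so:

  H_0: rank C_0 − rank ∂_1 = 8 − 7 = 1, and the invariant factors of ∂_1 are all 1, so H_0 = Z.
  H_1: rank ker ∂_1 − rank ∂_2 = (24 − 7) − 15 = 2, and the invariant factors of ∂_2 are all 1, so H_1 = Z^2.
  H_2: rank ker ∂_2 − rank ∂_3 = (16 − 15) − 0 = 1, and there is no ∂_3, so H_2 = Z.

As a check, the Euler characteristic is 8 − 24 + 16 = 0, which agrees with 1 − 2 + 1 = 0.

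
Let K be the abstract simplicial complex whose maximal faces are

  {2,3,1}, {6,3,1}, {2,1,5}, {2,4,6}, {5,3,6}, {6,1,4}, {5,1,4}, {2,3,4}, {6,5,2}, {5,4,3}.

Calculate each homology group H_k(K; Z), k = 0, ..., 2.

K has 6 vertices, 15 edges, 10 triangles.
rank ∂_0 = 0, rank ∂_1 = 5 ⇒ b_0 = 6 − 0 − 5 = 1; all invariant factors of ∂_1 are 1 so no torsion. So H_0 = Z.
rank ∂_1 = 5, rank ∂_2 = 10 ⇒ b_1 = 15 − 5 − 10 = 0; ∂_2 has invariant factor(s) [2] giving torsion. So H_1 = Z/2.
rank ∂_2 = 10, rank ∂_3 = 0 ⇒ b_2 = 10 − 10 − 0 = 0. So H_2 = 0.

H_0 ≅ Z,  H_1 ≅ Z/2,  H_2 = 0.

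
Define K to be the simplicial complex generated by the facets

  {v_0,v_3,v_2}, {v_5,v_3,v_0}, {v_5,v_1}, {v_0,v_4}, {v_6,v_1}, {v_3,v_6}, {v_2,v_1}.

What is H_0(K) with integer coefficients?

H_0 = Z.

We work with the vertex ordering v_0 < v_1 < v_2 < v_3 < v_4 < v_5 < v_6. The simplices of K, each written with vertices in increasing order, are:

  0-simplices (7): [v_0], [v_1], [v_2], [v_3], [v_4], [v_5], [v_6]
  1-simplices (10): [v_0,v_2], [v_0,v_3], [v_0,v_4], [v_0,v_5], [v_1,v_2], [v_1,v_5], [v_1,v_6], [v_2,v_3], [v_3,v_5], [v_3,v_6]
  2-simplices (2): [v_0,v_2,v_3], [v_0,v_3,v_5]

giving chain groups C_0 ≅ Z^7, C_1 ≅ Z^10, C_2 ≅ Z^2.

Boundary ∂_1: C_1 → C_0 sends each edge [p,q] (with p < q) to q − p. For instance
  ∂[v_2,v_3] = [v_3] − [v_2].
The resulting 7×10 matrix has rank 6, and its Smith normal form has invariant factors (1,1,1,1,1,1).

Boundary ∂_2: C_2 → C_1 maps a triangle to the signed sum of its edges. For instance
  ∂[v_0,v_2,v_3] = [v_2,v_3] − [v_0,v_3] + [v_0,v_2],
  ∂[v_0,v_3,v_5] = [v_3,v_5] − [v_0,v_5] + [v_0,v_3].
The resulting 10×2 matrix has rank 2, and its Smith normal form has invariant factors (1,1).

Reading off H_k = ker ∂_k / im ∂_{k+1}:

  H_0: rank C_0 − rank ∂_1 = 7 − 6 = 1, and the invariant factors of ∂_1 are all 1, so H_0 ≅ Z.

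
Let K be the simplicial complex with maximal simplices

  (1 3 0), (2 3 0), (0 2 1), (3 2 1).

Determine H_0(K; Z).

Fix the vertex order 0 < 1 < 2 < 3 and write every simplex with vertices in increasing order. Then dim K = 2 and the simplices of K are:

  0-simplices (4): [0], [1], [2], [3]
  1-simplices (6): [0,1], [0,2], [0,3], [1,2], [1,3], [2,3]
  2-simplices (4): [0,1,2], [0,1,3], [0,2,3], [1,2,3]

so the chain groups are C_0 ≅ Z^4, C_1 ≅ Z^6, C_2 ≅ Z^4.

Boundary ∂_1: C_1 → C_0 is given by ∂[p,q] = [q] − [p]. For instance
  ∂[2,3] = [3] − [2].
The 4×6 boundary matrix has rank 3 and Smith normal form diag(1,1,1).

The boundary map ∂_2: C_2 → C_1 maps a triangle to the signed sum of its edges. For instance
  ∂[0,2,3] = [2,3] − [0,3] + [0,2],
  ∂[0,1,3] = [1,3] − [0,3] + [0,1].
The 6×4 boundary matrix has rank 3 and Smith normal form diag(1,1,1).

Reading off H_k = ker ∂_k / im ∂_{k+1}:

  H_0: rank C_0 − rank ∂_1 = 4 − 3 = 1, and the invariant factors of ∂_1 are all 1, so H_0 = Z.

H_0 = Z.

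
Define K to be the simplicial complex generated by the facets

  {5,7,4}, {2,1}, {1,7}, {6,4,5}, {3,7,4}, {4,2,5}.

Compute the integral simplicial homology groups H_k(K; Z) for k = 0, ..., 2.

Order the vertices as 1 < 2 < 3 < 4 < 5 < 6 < 7. Listing each simplex with vertices in this order, K has dimension 2 with simplices:

  0-simplices (7): [1], [2], [3], [4], [5], [6], [7]
  1-simplices (11): [1,2], [1,7], [2,4], [2,5], [3,4], [3,7], [4,5], [4,6], [4,7], [5,6], [5,7]
  2-simplices (4): [2,4,5], [3,4,7], [4,5,6], [4,5,7]

Hence C_0 ≅ Z^7, C_1 ≅ Z^11, C_2 ≅ Z^4.

Boundary ∂_1: C_1 → C_0 sends each edge [p,q] (with p < q) to q − p.
As a 7×11 matrix over Z this has rank 6, with invariant factors (1,1,1,1,1,1).

Boundary ∂_2: C_2 → C_1 acts by ∂[p,q,r] = [q,r] − [p,r] + [p,q]. For instance
  ∂[4,5,6] = [5,6] − [4,6] + [4,5],
  ∂[4,5,7] = [5,7] − [4,7] + [4,5].
The 11×4 boundary matrix has rank 4 and Smith normal form diag(1,1,1,1).

Reading off H_k = ker ∂_k / im ∂_{k+1}:

  H_0: rank C_0 − rank ∂_1 = 7 − 6 = 1, and the invariant factors of ∂_1 are all 1, so H_0 = Z.
  H_1: rank ker ∂_1 − rank ∂_2 = (11 − 6) − 4 = 1, and the invariant factors of ∂_2 are all 1, so H_1 = Z.
  H_2: rank ker ∂_2 − rank ∂_3 = (4 − 4) − 0 = 0, and there is no ∂_3, so H_2 = 0.

As a check, the Euler characteristic is 7 − 11 + 4 = 0, which agrees with 1 − 1 + 0 = 0.

H_0 = Z,  H_1 = Z,  H_2 = 0.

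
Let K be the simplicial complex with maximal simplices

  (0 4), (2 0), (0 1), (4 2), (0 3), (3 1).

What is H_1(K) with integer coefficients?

H_1 = Z^2.

Order the vertices as 0 < 1 < 2 < 3 < 4. Listing each simplex with vertices in this order, K has dimension 1 with simplices:

  0-simplices (5): [0], [1], [2], [3], [4]
  1-simplices (6): [0,1], [0,2], [0,3], [0,4], [1,3], [2,4]

so the chain groups are C_0 ≅ Z^5, C_1 ≅ Z^6.

Boundary ∂_1: C_1 → C_0 maps an edge to its endpoints' difference, ∂[p,q] = q − p.
The resulting 5×6 matrix has rank 4, and its Smith normal form has invariant factors (1,1,1,1).

Now H_k = ker ∂_k / im ∂_{k+1}, so:

  H_1: rank ker ∂_1 − rank ∂_2 = (6 − 4) − 0 = 2, and there is no ∂_2, so H_1 = Z^2.

(K is a triangulation of a wedge of 2 circles.)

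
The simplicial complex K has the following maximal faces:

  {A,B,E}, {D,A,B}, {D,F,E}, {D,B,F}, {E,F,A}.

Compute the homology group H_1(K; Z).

We work with the vertex ordering A < B < D < E < F. The simplices of K, each written with vertices in increasing order, are:

  0-simplices (5): A, B, D, E, F
  1-simplices (10): AB, AD, AE, AF, BD, BE, BF, DE, DF, EF
  2-simplices (5): ABD, ABE, AEF, BDF, DEF

so the chain groups are C_0 ≅ Z^5, C_1 ≅ Z^10, C_2 ≅ Z^5.

Boundary ∂_1: C_1 → C_0 maps an edge to its endpoints' difference, ∂[p,q] = q − p. For instance
  ∂DF = F − D.
This gives a 5×10 integer matrix of rank 4; reducing to Smith normal form yields diagonal entries (1,1,1,1).

∂_2: C_2 → C_1 maps a triangle to the signed sum of its edges. For instance
  ∂BDF = DF − BF + BD,
  ∂DEF = EF − DF + DE.
The resulting 10×5 matrix has rank 5, and its Smith normal form has invariant factors (1,1,1,1,1).

Now H_k = ker ∂_k / im ∂_{k+1}, so:

  H_1: rank ker ∂_1 − rank ∂_2 = (10 − 4) − 5 = 1, and the invariant factors of ∂_2 are all 1, so H_1 = Z.

H_1 = Z.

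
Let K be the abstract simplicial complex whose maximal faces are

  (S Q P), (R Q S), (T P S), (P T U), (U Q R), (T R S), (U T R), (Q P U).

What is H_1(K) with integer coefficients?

Order the vertices as P < Q < R < S < T < U. Listing each simplex with vertices in this order, K has dimension 2 with simplices:

  0-simplices (6): P, Q, R, S, T, U
  1-simplices (12): PQ, PS, PT, PU, QR, QS, QU, RS, RT, RU, ST, TU
  2-simplices (8): PQS, PQU, PST, PTU, QRS, QRU, RST, RTU

so the chain groups are C_0 ≅ Z^6, C_1 ≅ Z^12, C_2 ≅ Z^8.

Boundary ∂_1: C_1 → C_0 sends each edge [p,q] (with p < q) to q − p. For instance
  ∂TU = U − T.
The 6×12 boundary matrix has rank 5 and Smith normal form diag(1,1,1,1,1).

The boundary map ∂_2: C_2 → C_1 maps a triangle to the signed sum of its edges. For instance
  ∂PQS = QS − PS + PQ,
  ∂RST = ST − RT + RS.
This gives a 12×8 integer matrix of rank 7; reducing to Smith normal form yields diagonal entries (1,1,1,1,1,1,1).

Now H_k = ker ∂_k / im ∂_{k+1}, so:

  H_1: rank ker ∂_1 − rank ∂_2 = (12 − 5) − 7 = 0, and the invariant factors of ∂_2 are all 1, so H_1 ≅ 0.

(K is a triangulation of the 2-sphere S^2.)

H_1 = 0.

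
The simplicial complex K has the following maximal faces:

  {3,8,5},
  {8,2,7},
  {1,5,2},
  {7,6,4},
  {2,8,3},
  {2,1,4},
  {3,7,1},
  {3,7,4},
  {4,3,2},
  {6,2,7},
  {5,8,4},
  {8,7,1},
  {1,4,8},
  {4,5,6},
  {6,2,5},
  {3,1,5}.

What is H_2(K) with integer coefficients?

Take the total order 1 < 2 < 3 < 4 < 5 < 6 < 7 < 8 on the vertex set. Then K (dimension 2) consists of the simplices:

  0-simplices (8): [1], [2], [3], [4], [5], [6], [7], [8]
  1-simplices (24): (24 of them)
  2-simplices (16): [1,2,4], [1,2,5], [1,3,5], [1,3,7], [1,4,8], [1,7,8], [2,3,4], [2,3,8], [2,5,6], [2,6,7], [2,7,8], [3,4,7], [3,5,8], [4,5,6], [4,5,8], [4,6,7]

so the chain groups are C_0 ≅ Z^8, C_1 ≅ Z^24, C_2 ≅ Z^16.

The boundary map ∂_1: C_1 → C_0 maps an edge to its endpoints' difference, ∂[p,q] = q − p. For instance
  ∂[6,7] = [7] − [6].
This gives a 8×24 integer matrix of rank 7; reducing to Smith normal form yields diagonal entries (1,1,1,1,1,1,1).

Boundary ∂_2: C_2 → C_1 sends each 2-simplex [p,q,r] to [q,r] − [p,r] + [p,q]. For instance
  ∂[1,2,4] = [2,4] − [1,4] + [1,2],
  ∂[4,5,8] = [5,8] − [4,8] + [4,5].
The resulting 24×16 matrix has rank 15, and its Smith normal form has invariant factors (1,1,1,1,1,1,1,1,1,1,1,1,1,1,1).

Now H_k = ker ∂_k / im ∂_{k+1}, so:

  H_2: rank ker ∂_2 − rank ∂_3 = (16 − 15) − 0 = 1, and there is no ∂_3, so H_2 = Z.

H_2 ≅ Z.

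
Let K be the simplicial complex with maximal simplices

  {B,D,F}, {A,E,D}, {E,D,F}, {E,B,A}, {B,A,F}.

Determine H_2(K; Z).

Fix the vertex order A < B < D < E < F and write every simplex with vertices in increasing order. Then dim K = 2 and the simplices of K are:

  0-simplices (5): A, B, D, E, F
  1-simplices (10): AB, AD, AE, AF, BD, BE, BF, DE, DF, EF
  2-simplices (5): ABE, ABF, ADE, BDF, DEF

so the chain groups are C_0 ≅ Z^5, C_1 ≅ Z^10, C_2 ≅ Z^5.

The boundary map ∂_1: C_1 → C_0 maps an edge to its endpoints' difference, ∂[p,q] = q − p. For instance
  ∂DF = F − D.
As a 5×10 matrix over Z this has rank 4, with invariant factors (1,1,1,1).

∂_2: C_2 → C_1 maps a triangle to the signed sum of its edges. For instance
  ∂ABE = BE − AE + AB,
  ∂ADE = DE − AE + AD.
As a 10×5 matrix over Z this has rank 5, with invariant factors (1,1,1,1,1).

Now H_k = ker ∂_k / im ∂_{k+1}, so:

  H_2: rank ker ∂_2 − rank ∂_3 = (5 − 5) − 0 = 0, and there is no ∂_3, so H_2 ≅ 0.

(K is a triangulation of the Möbius band.)

H_2 ≅ 0.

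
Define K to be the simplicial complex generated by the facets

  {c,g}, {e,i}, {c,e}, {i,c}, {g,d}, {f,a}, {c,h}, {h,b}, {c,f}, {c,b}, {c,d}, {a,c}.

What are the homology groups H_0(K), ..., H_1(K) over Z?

Order the vertices as a < b < c < d < e < f < g < h < i. Listing each simplex with vertices in this order, K has dimension 1 with simplices:

  0-simplices (9): a, b, c, d, e, f, g, h, i
  1-simplices (12): ac, af, bc, bh, cd, ce, cf, cg, ch, ci, dg, ei

Hence C_0 ≅ Z^9, C_1 ≅ Z^12.

The boundary map ∂_1: C_1 → C_0 sends each edge [p,q] (with p < q) to q − p. For instance
  ∂ac = c − a.
This gives a 9×12 integer matrix of rank 8; reducing to Smith normal form yields diagonal entries (1,1,1,1,1,1,1,1).

Computing H_k = (kernel of ∂_k) / (image of ∂_{k+1}):

  H_0: rank C_0 − rank ∂_1 = 9 − 8 = 1, and the invariant factors of ∂_1 are all 1, so H_0 = Z.
  H_1: rank ker ∂_1 − rank ∂_2 = (12 − 8) − 0 = 4, and there is no ∂_2, so H_1 = Z^4.

(K is a triangulation of a wedge of 4 circles.)

H_0 ≅ Z,  H_1 ≅ Z^4.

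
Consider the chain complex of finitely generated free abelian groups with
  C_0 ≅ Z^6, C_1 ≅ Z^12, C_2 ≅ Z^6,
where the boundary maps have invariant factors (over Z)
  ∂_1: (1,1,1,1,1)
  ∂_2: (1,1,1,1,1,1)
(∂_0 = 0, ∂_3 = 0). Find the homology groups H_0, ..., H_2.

H_0 ≅ Z,  H_1 ≅ Z,  H_2 = 0.

H_0: b_0 = 6 − 0 − 5 = 1; torsion from ∂_1 factors > 1: none. So H_0 ≅ Z.
H_1: b_1 = 12 − 5 − 6 = 1; torsion from ∂_2 factors > 1: none. So H_1 ≅ Z.
H_2: b_2 = 6 − 6 − 0 = 0; torsion from ∂_3 factors > 1: none. So H_2 ≅ 0.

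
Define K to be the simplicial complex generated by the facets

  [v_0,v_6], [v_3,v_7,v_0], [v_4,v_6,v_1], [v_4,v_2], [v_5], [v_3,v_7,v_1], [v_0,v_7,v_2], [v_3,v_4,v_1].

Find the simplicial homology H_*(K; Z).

H_0 = Z^2,  H_1 = Z^2,  H_2 = 0.

Take the total order v_0 < v_1 < v_2 < v_3 < v_4 < v_5 < v_6 < v_7 on the vertex set. Then K (dimension 2) consists of the simplices:

  0-simplices (8): [v_0], [v_1], [v_2], [v_3], [v_4], [v_5], [v_6], [v_7]
  1-simplices (13): [v_0,v_2], [v_0,v_3], [v_0,v_6], [v_0,v_7], [v_1,v_3], [v_1,v_4], [v_1,v_6], [v_1,v_7], [v_2,v_4], [v_2,v_7], [v_3,v_4], [v_3,v_7], [v_4,v_6]
  2-simplices (5): [v_0,v_2,v_7], [v_0,v_3,v_7], [v_1,v_3,v_4], [v_1,v_3,v_7], [v_1,v_4,v_6]

so the chain groups are C_0 ≅ Z^8, C_1 ≅ Z^13, C_2 ≅ Z^5.

Boundary ∂_1: C_1 → C_0 maps an edge to its endpoints' difference, ∂[p,q] = q − p.
The resulting 8×13 matrix has rank 6, and its Smith normal form has invariant factors (1,1,1,1,1,1).

∂_2: C_2 → C_1 sends each 2-simplex [p,q,r] to [q,r] − [p,r] + [p,q]. For instance
  ∂[v_1,v_3,v_4] = [v_3,v_4] − [v_1,v_4] + [v_1,v_3],
  ∂[v_0,v_3,v_7] = [v_3,v_7] − [v_0,v_7] + [v_0,v_3].
The 13×5 boundary matrix has rank 5 and Smith normal form diag(1,1,1,1,1).

Computing H_k = (kernel of ∂_k) / (image of ∂_{k+1}):

  H_0: rank C_0 − rank ∂_1 = 8 − 6 = 2, and the invariant factors of ∂_1 are all 1, so H_0 ≅ Z^2.
  H_1: rank ker ∂_1 − rank ∂_2 = (13 − 6) − 5 = 2, and the invariant factors of ∂_2 are all 1, so H_1 ≅ Z^2.
  H_2: rank ker ∂_2 − rank ∂_3 = (5 − 5) − 0 = 0, and there is no ∂_3, so H_2 ≅ 0.

As a check, the Euler characteristic is 8 − 13 + 5 = 0, which agrees with 2 − 2 + 0 = 0.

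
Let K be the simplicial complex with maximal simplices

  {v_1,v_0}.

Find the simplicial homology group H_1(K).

H_1 = 0.

K has 2 vertices, 1 edge.
rank ∂_1 = 1, rank ∂_2 = 0 ⇒ b_1 = 1 − 1 − 0 = 0. So H_1 ≅ 0.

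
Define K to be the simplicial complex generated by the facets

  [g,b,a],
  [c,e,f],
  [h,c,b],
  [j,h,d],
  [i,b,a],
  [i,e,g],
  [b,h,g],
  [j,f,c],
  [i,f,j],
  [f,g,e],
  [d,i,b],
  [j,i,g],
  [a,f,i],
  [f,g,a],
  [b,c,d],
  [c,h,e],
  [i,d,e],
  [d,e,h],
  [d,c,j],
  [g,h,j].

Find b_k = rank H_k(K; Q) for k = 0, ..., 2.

We work with the vertex ordering a < b < c < d < e < f < g < h < i < j. The simplices of K, each written with vertices in increasing order, are:

  0-simplices (10): a, b, c, d, e, f, g, h, i, j
  1-simplices (30): ab, af, ag, ai, bc, bd, bg, bh, bi, cd, ce, cf, ch, cj, de, dh, di, dj, ef, eg, eh, ei, fg, fi, fj, gh, gi, gj, hj, ij
  2-simplices (20): abg, abi, afg, afi, bcd, bch, bdi, bgh, cdj, cef, ceh, cfj, deh, dei, dhj, efg, egi, fij, ghj, gij

Hence C_0 ≅ Z^10, C_1 ≅ Z^30, C_2 ≅ Z^20.

The boundary map ∂_1: C_1 → C_0 maps an edge to its endpoints' difference, ∂[p,q] = q − p. For instance
  ∂fj = j − f.
The resulting 10×30 matrix has rank 9, and its Smith normal form has invariant factors (1,1,1,1,1,1,1,1,1).

The boundary map ∂_2: C_2 → C_1 maps a triangle to the signed sum of its edges. For instance
  ∂abi = bi − ai + ab,
  ∂dei = ei − di + de.
The resulting 30×20 matrix has rank 20, and its Smith normal form has invariant factors (1,1,1,1,1,1,1,1,1,1,1,1,1,1,1,1,1,1,1,2).

Now H_k = ker ∂_k / im ∂_{k+1}, so:

  H_0: rank C_0 − rank ∂_1 = 10 − 9 = 1, and the invariant factors of ∂_1 are all 1, so H_0 ≅ Z.
  H_1: rank ker ∂_1 − rank ∂_2 = (30 − 9) − 20 = 1, and ∂_2 has invariant factor 2 > 1, so H_1 ≅ Z ⊕ Z/2Z.
  H_2: rank ker ∂_2 − rank ∂_3 = (20 − 20) − 0 = 0, and there is no ∂_3, so H_2 ≅ 0.

As a check, the Euler characteristic is 10 − 30 + 20 = 0, which agrees with 1 − 1 + 0 = 0.

Hence the Betti numbers are b_0 = 1, b_1 = 1, b_2 = 0.

b_0 = 1, b_1 = 1, b_2 = 0.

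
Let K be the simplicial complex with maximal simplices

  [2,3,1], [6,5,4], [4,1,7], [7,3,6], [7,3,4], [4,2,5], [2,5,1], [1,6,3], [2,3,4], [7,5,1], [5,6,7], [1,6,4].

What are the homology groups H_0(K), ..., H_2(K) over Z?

We work with the vertex ordering 1 < 2 < 3 < 4 < 5 < 6 < 7. The simplices of K, each written with vertices in increasing order, are:

  0-simplices (7): [1], [2], [3], [4], [5], [6], [7]
  1-simplices (18): [1,2], [1,3], [1,4], [1,5], [1,6], [1,7], [2,3], [2,4], [2,5], [3,4], [3,6], [3,7], [4,5], [4,6], [4,7], [5,6], [5,7], [6,7]
  2-simplices (12): [1,2,3], [1,2,5], [1,3,6], [1,4,6], [1,4,7], [1,5,7], [2,3,4], [2,4,5], [3,4,7], [3,6,7], [4,5,6], [5,6,7]

Hence C_0 ≅ Z^7, C_1 ≅ Z^18, C_2 ≅ Z^12.

∂_1: C_1 → C_0 maps an edge to its endpoints' difference, ∂[p,q] = q − p. For instance
  ∂[5,7] = [7] − [5].
The 7×18 boundary matrix has rank 6 and Smith normal form diag(1,1,1,1,1,1).

Boundary ∂_2: C_2 → C_1 acts by ∂[p,q,r] = [q,r] − [p,r] + [p,q]. For instance
  ∂[1,5,7] = [5,7] − [1,7] + [1,5],
  ∂[2,3,4] = [3,4] − [2,4] + [2,3].
The resulting 18×12 matrix has rank 12, and its Smith normal form has invariant factors (1,1,1,1,1,1,1,1,1,1,1,2).

From H_k ≅ ker(∂_k) / im(∂_{k+1}) we obtain:

  H_0: rank C_0 − rank ∂_1 = 7 − 6 = 1, and the invariant factors of ∂_1 are all 1, so H_0 = Z.
  H_1: rank ker ∂_1 − rank ∂_2 = (18 − 6) − 12 = 0, and ∂_2 has invariant factor 2 > 1, so H_1 = Z/2.
  H_2: rank ker ∂_2 − rank ∂_3 = (12 − 12) − 0 = 0, and there is no ∂_3, so H_2 = 0.

As a check, the Euler characteristic is 7 − 18 + 12 = 1, which agrees with 1 − 0 + 0 = 1.

H_0 = Z,  H_1 = Z/2,  H_2 = 0.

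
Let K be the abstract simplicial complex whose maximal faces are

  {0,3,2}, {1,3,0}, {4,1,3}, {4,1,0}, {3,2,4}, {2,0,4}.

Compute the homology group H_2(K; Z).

H_2 = Z.

Fix the vertex order 0 < 1 < 2 < 3 < 4 and write every simplex with vertices in increasing order. Then dim K = 2 and the simplices of K are:

  0-simplices (5): [0], [1], [2], [3], [4]
  1-simplices (9): [0,1], [0,2], [0,3], [0,4], [1,3], [1,4], [2,3], [2,4], [3,4]
  2-simplices (6): [0,1,3], [0,1,4], [0,2,3], [0,2,4], [1,3,4], [2,3,4]

giving chain groups C_0 ≅ Z^5, C_1 ≅ Z^9, C_2 ≅ Z^6.

∂_1: C_1 → C_0 sends each edge [p,q] (with p < q) to q − p. For instance
  ∂[0,2] = [2] − [0].
The 5×9 boundary matrix has rank 4 and Smith normal form diag(1,1,1,1).

∂_2: C_2 → C_1 maps a triangle to the signed sum of its edges. For instance
  ∂[0,1,3] = [1,3] − [0,3] + [0,1],
  ∂[1,3,4] = [3,4] − [1,4] + [1,3].
The resulting 9×6 matrix has rank 5, and its Smith normal form has invariant factors (1,1,1,1,1).

Reading off H_k = ker ∂_k / im ∂_{k+1}:

  H_2: rank ker ∂_2 − rank ∂_3 = (6 − 5) − 0 = 1, and there is no ∂_3, so H_2 = Z.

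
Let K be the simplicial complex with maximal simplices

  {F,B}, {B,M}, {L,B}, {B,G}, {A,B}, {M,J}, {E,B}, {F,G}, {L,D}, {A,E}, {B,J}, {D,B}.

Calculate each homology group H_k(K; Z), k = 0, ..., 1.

Order the vertices as A < B < D < E < F < G < J < L < M. Listing each simplex with vertices in this order, K has dimension 1 with simplices:

  0-simplices (9): A, B, D, E, F, G, J, L, M
  1-simplices (12): AB, AE, BD, BE, BF, BG, BJ, BL, BM, DL, FG, JM

Hence C_0 ≅ Z^9, C_1 ≅ Z^12.

Boundary ∂_1: C_1 → C_0 sends each edge [p,q] (with p < q) to q − p.
This gives a 9×12 integer matrix of rank 8; reducing to Smith normal form yields diagonal entries (1,1,1,1,1,1,1,1).

Computing H_k = (kernel of ∂_k) / (image of ∂_{k+1}):

  H_0: rank C_0 − rank ∂_1 = 9 − 8 = 1, and the invariant factors of ∂_1 are all 1, so H_0 ≅ Z.
  H_1: rank ker ∂_1 − rank ∂_2 = (12 − 8) − 0 = 4, and there is no ∂_2, so H_1 ≅ Z^4.

(K is a triangulation of a wedge of 4 circles.)

H_0 ≅ Z,  H_1 ≅ Z^4.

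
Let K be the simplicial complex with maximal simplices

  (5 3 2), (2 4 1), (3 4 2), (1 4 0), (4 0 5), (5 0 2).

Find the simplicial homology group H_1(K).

K has 6 vertices, 12 edges, 6 triangles.
rank ∂_1 = 5, rank ∂_2 = 6 ⇒ b_1 = 12 − 5 − 6 = 1; all invariant factors of ∂_2 are 1 so no torsion. So H_1 ≅ Z.

H_1 ≅ Z.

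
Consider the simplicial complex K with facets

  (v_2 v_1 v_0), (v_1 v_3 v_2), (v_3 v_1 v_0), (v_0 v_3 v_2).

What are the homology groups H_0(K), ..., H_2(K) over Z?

H_0 = Z,  H_1 = 0,  H_2 = Z.

We work with the vertex ordering v_0 < v_1 < v_2 < v_3. The simplices of K, each written with vertices in increasing order, are:

  0-simplices (4): [v_0], [v_1], [v_2], [v_3]
  1-simplices (6): [v_0,v_1], [v_0,v_2], [v_0,v_3], [v_1,v_2], [v_1,v_3], [v_2,v_3]
  2-simplices (4): [v_0,v_1,v_2], [v_0,v_1,v_3], [v_0,v_2,v_3], [v_1,v_2,v_3]

so the chain groups are C_0 ≅ Z^4, C_1 ≅ Z^6, C_2 ≅ Z^4.

Boundary ∂_1: C_1 → C_0 sends each edge [p,q] (with p < q) to q − p. For instance
  ∂[v_1,v_3] = [v_3] − [v_1].
This gives a 4×6 integer matrix of rank 3; reducing to Smith normal form yields diagonal entries (1,1,1).

The boundary map ∂_2: C_2 → C_1 sends each 2-simplex [p,q,r] to [q,r] − [p,r] + [p,q]. For instance
  ∂[v_0,v_2,v_3] = [v_2,v_3] − [v_0,v_3] + [v_0,v_2],
  ∂[v_1,v_2,v_3] = [v_2,v_3] − [v_1,v_3] + [v_1,v_2].
The 6×4 boundary matrix has rank 3 and Smith normal form diag(1,1,1).

Computing H_k = (kernel of ∂_k) / (image of ∂_{k+1}):

  H_0: rank C_0 − rank ∂_1 = 4 − 3 = 1, and the invariant factors of ∂_1 are all 1, so H_0 = Z.
  H_1: rank ker ∂_1 − rank ∂_2 = (6 − 3) − 3 = 0, and the invariant factors of ∂_2 are all 1, so H_1 = 0.
  H_2: rank ker ∂_2 − rank ∂_3 = (4 − 3) − 0 = 1, and there is no ∂_3, so H_2 = Z.

As a check, the Euler characteristic is 4 − 6 + 4 = 2, which agrees with 1 − 0 + 1 = 2.
(K is a triangulation of the 2-sphere S^2.)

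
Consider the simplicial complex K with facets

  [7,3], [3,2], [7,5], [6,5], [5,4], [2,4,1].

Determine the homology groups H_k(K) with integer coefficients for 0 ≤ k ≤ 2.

Fix the vertex order 1 < 2 < 3 < 4 < 5 < 6 < 7 and write every simplex with vertices in increasing order. Then dim K = 2 and the simplices of K are:

  0-simplices (7): [1], [2], [3], [4], [5], [6], [7]
  1-simplices (8): [1,2], [1,4], [2,3], [2,4], [3,7], [4,5], [5,6], [5,7]
  2-simplices (1): [1,2,4]

giving chain groups C_0 ≅ Z^7, C_1 ≅ Z^8, C_2 ≅ Z^1.

∂_1: C_1 → C_0 sends each edge [p,q] (with p < q) to q − p. For instance
  ∂[2,4] = [4] − [2].
This gives a 7×8 integer matrix of rank 6; reducing to Smith normal form yields diagonal entries (1,1,1,1,1,1).

Boundary ∂_2: C_2 → C_1 acts by ∂[p,q,r] = [q,r] − [p,r] + [p,q]. For instance
  ∂[1,2,4] = [2,4] − [1,4] + [1,2].
As a 8×1 matrix over Z this has rank 1, with invariant factors (1).

Reading off H_k = ker ∂_k / im ∂_{k+1}:

  H_0: rank C_0 − rank ∂_1 = 7 − 6 = 1, and the invariant factors of ∂_1 are all 1, so H_0 ≅ Z.
  H_1: rank ker ∂_1 − rank ∂_2 = (8 − 6) − 1 = 1, and the invariant factors of ∂_2 are all 1, so H_1 ≅ Z.
  H_2: rank ker ∂_2 − rank ∂_3 = (1 − 1) − 0 = 0, and there is no ∂_3, so H_2 ≅ 0.

As a check, the Euler characteristic is 7 − 8 + 1 = 0, which agrees with 1 − 1 + 0 = 0.

H_0 ≅ Z,  H_1 ≅ Z,  H_2 = 0.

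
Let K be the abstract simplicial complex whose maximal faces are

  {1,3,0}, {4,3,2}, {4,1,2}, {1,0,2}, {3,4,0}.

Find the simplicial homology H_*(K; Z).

H_0 = Z,  H_1 = Z,  H_2 = 0.

Take the total order 0 < 1 < 2 < 3 < 4 on the vertex set. Then K (dimension 2) consists of the simplices:

  0-simplices (5): [0], [1], [2], [3], [4]
  1-simplices (10): [0,1], [0,2], [0,3], [0,4], [1,2], [1,3], [1,4], [2,3], [2,4], [3,4]
  2-simplices (5): [0,1,2], [0,1,3], [0,3,4], [1,2,4], [2,3,4]

Hence C_0 ≅ Z^5, C_1 ≅ Z^10, C_2 ≅ Z^5.

∂_1: C_1 → C_0 is given by ∂[p,q] = [q] − [p]. For instance
  ∂[1,4] = [4] − [1].
As a 5×10 matrix over Z this has rank 4, with invariant factors (1,1,1,1).

Boundary ∂_2: C_2 → C_1 sends each 2-simplex [p,q,r] to [q,r] − [p,r] + [p,q]. For instance
  ∂[0,1,2] = [1,2] − [0,2] + [0,1],
  ∂[2,3,4] = [3,4] − [2,4] + [2,3].
The 10×5 boundary matrix has rank 5 and Smith normal form diag(1,1,1,1,1).

Computing H_k = (kernel of ∂_k) / (image of ∂_{k+1}):

  H_0: rank C_0 − rank ∂_1 = 5 − 4 = 1, and the invariant factors of ∂_1 are all 1, so H_0 = Z.
  H_1: rank ker ∂_1 − rank ∂_2 = (10 − 4) − 5 = 1, and the invariant factors of ∂_2 are all 1, so H_1 = Z.
  H_2: rank ker ∂_2 − rank ∂_3 = (5 − 5) − 0 = 0, and there is no ∂_3, so H_2 = 0.

As a check, the Euler characteristic is 5 − 10 + 5 = 0, which agrees with 1 − 1 + 0 = 0.
(K is a triangulation of the Möbius band.)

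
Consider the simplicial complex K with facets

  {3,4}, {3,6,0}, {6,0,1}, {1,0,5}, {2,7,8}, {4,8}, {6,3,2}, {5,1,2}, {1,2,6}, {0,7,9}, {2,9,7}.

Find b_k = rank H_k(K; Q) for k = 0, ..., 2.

b_0 = 1, b_1 = 2, b_2 = 0.

Fix the vertex order 0 < 1 < 2 < 3 < 4 < 5 < 6 < 7 < 8 < 9 and write every simplex with vertices in increasing order. Then dim K = 2 and the simplices of K are:

  0-simplices (10): [0], [1], [2], [3], [4], [5], [6], [7], [8], [9]
  1-simplices (20): [0,1], [0,3], [0,5], [0,6], [0,7], [0,9], [1,2], [1,5], [1,6], [2,3], [2,5], [2,6], [2,7], [2,8], [2,9], [3,4], [3,6], [4,8], [7,8], [7,9]
  2-simplices (9): [0,1,5], [0,1,6], [0,3,6], [0,7,9], [1,2,5], [1,2,6], [2,3,6], [2,7,8], [2,7,9]

so the chain groups are C_0 ≅ Z^10, C_1 ≅ Z^20, C_2 ≅ Z^9.

∂_1: C_1 → C_0 sends each edge [p,q] (with p < q) to q − p. For instance
  ∂[7,8] = [8] − [7].
This gives a 10×20 integer matrix of rank 9; reducing to Smith normal form yields diagonal entries (1,1,1,1,1,1,1,1,1).

∂_2: C_2 → C_1 maps a triangle to the signed sum of its edges. For instance
  ∂[2,7,9] = [7,9] − [2,9] + [2,7],
  ∂[0,7,9] = [7,9] − [0,9] + [0,7].
The 20×9 boundary matrix has rank 9 and Smith normal form diag(1,1,1,1,1,1,1,1,1).

Now H_k = ker ∂_k / im ∂_{k+1}, so:

  H_0: rank C_0 − rank ∂_1 = 10 − 9 = 1, and the invariant factors of ∂_1 are all 1, so H_0 = Z.
  H_1: rank ker ∂_1 − rank ∂_2 = (20 − 9) − 9 = 2, and the invariant factors of ∂_2 are all 1, so H_1 = Z^2.
  H_2: rank ker ∂_2 − rank ∂_3 = (9 − 9) − 0 = 0, and there is no ∂_3, so H_2 = 0.

Hence the Betti numbers are b_0 = 1, b_1 = 2, b_2 = 0.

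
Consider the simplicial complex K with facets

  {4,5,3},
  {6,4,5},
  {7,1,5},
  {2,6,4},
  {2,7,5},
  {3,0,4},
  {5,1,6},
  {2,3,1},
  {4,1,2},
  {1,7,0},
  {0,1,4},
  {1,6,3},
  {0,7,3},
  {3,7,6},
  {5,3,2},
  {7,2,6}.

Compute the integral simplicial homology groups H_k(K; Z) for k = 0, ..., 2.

Order the vertices as 0 < 1 < 2 < 3 < 4 < 5 < 6 < 7. Listing each simplex with vertices in this order, K has dimension 2 with simplices:

  0-simplices (8): [0], [1], [2], [3], [4], [5], [6], [7]
  1-simplices (24): (24 of them)
  2-simplices (16): [0,1,4], [0,1,7], [0,3,4], [0,3,7], [1,2,3], [1,2,4], [1,3,6], [1,5,6], [1,5,7], [2,3,5], [2,4,6], [2,5,7], [2,6,7], [3,4,5], [3,6,7], [4,5,6]

so the chain groups are C_0 ≅ Z^8, C_1 ≅ Z^24, C_2 ≅ Z^16.

Boundary ∂_1: C_1 → C_0 maps an edge to its endpoints' difference, ∂[p,q] = q − p. For instance
  ∂[2,7] = [7] − [2].
This gives a 8×24 integer matrix of rank 7; reducing to Smith normal form yields diagonal entries (1,1,1,1,1,1,1).

The boundary map ∂_2: C_2 → C_1 sends each 2-simplex [p,q,r] to [q,r] − [p,r] + [p,q]. For instance
  ∂[1,2,4] = [2,4] − [1,4] + [1,2],
  ∂[1,3,6] = [3,6] − [1,6] + [1,3].
The resulting 24×16 matrix has rank 15, and its Smith normal form has invariant factors (1,1,1,1,1,1,1,1,1,1,1,1,1,1,1).

Reading off H_k = ker ∂_k / im ∂_{k+1}:

  H_0: rank C_0 − rank ∂_1 = 8 − 7 = 1, and the invariant factors of ∂_1 are all 1, so H_0 ≅ Z.
  H_1: rank ker ∂_1 − rank ∂_2 = (24 − 7) − 15 = 2, and the invariant factors of ∂_2 are all 1, so H_1 ≅ Z^2.
  H_2: rank ker ∂_2 − rank ∂_3 = (16 − 15) − 0 = 1, and there is no ∂_3, so H_2 ≅ Z.

As a check, the Euler characteristic is 8 − 24 + 16 = 0, which agrees with 1 − 2 + 1 = 0.

H_0 = Z,  H_1 = Z^2,  H_2 = Z.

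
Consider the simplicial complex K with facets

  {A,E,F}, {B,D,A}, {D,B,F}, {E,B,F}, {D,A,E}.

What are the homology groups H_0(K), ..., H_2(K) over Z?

H_0 = Z,  H_1 = Z,  H_2 = 0.

Order the vertices as A < B < D < E < F. Listing each simplex with vertices in this order, K has dimension 2 with simplices:

  0-simplices (5): A, B, D, E, F
  1-simplices (10): AB, AD, AE, AF, BD, BE, BF, DE, DF, EF
  2-simplices (5): ABD, ADE, AEF, BDF, BEF

Hence C_0 ≅ Z^5, C_1 ≅ Z^10, C_2 ≅ Z^5.

∂_1: C_1 → C_0 is given by ∂[p,q] = [q] − [p].
The 5×10 boundary matrix has rank 4 and Smith normal form diag(1,1,1,1).

The boundary map ∂_2: C_2 → C_1 maps a triangle to the signed sum of its edges. For instance
  ∂ABD = BD − AD + AB,
  ∂BDF = DF − BF + BD.
The resulting 10×5 matrix has rank 5, and its Smith normal form has invariant factors (1,1,1,1,1).

Now H_k = ker ∂_k / im ∂_{k+1}, so:

  H_0: rank C_0 − rank ∂_1 = 5 − 4 = 1, and the invariant factors of ∂_1 are all 1, so H_0 = Z.
  H_1: rank ker ∂_1 − rank ∂_2 = (10 − 4) − 5 = 1, and the invariant factors of ∂_2 are all 1, so H_1 = Z.
  H_2: rank ker ∂_2 − rank ∂_3 = (5 − 5) − 0 = 0, and there is no ∂_3, so H_2 = 0.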